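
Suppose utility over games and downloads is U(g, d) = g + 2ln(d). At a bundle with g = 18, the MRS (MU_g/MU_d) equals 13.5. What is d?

d = 27

MU_g = 1, MU_d = 2/d.
MRS = 1 ÷ (2/d).
MRS depends only on d: 0.5·d = 13.5 ⇒ d = 13.5/0.5 = 27.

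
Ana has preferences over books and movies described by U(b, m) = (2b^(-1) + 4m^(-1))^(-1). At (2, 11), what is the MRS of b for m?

For CES with ρ = -1, MRS = (2/4)·(m/b)^2.
At (2, 11): MRS = 15.125.
So at (2, 11) the consumer would give up 15.125 units of m for one more unit of b.

MRS = 15.125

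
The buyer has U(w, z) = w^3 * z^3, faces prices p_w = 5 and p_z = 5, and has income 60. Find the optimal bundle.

w* = 6, z* = 6

MU_w = 3·w^2·z^3 and MU_z = 3·w^3·z^2.
MRS = MU_w/MU_z = z/w.
Tangency: set MRS = p_w/p_z = 5/5 = 1.
So z/w = 1, i.e. z = w.
Substitute into the budget 5·w + 5·z = 60: 10·w = 60, so w* = 6.
Then z* = 6.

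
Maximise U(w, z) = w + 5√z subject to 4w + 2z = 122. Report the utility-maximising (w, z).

w* = 18, z* = 25

MU_w = 1, MU_z = 5/(2√z).
MRS = 1 ÷ (5/(2√z)).
Tangency: set MRS = p_w/p_z = 4/2 = 2.
MRS depends only on z: 0.4·√z = 2 ⇒ √z = 2/0.4 = 5 ⇒ z* = 25.
From the budget, 4·w = 122 − 2·25 = 72, so w* = 18.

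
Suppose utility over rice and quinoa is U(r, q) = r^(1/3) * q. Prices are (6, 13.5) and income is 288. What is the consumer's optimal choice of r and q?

r* = 12, q* = 16

MU_r = 1/3·r^(-2/3)·q and MU_q = r^(1/3).
MRS = MU_r/MU_q = (1/3)·q/r.
Tangency: set MRS = p_r/p_q = 6/13.5 = 4/9.
So (1/3)·q/r = 4/9, i.e. q = (4/3)·r.
Substitute into the budget 6·r + 13.5·q = 288: 24·r = 288, so r* = 12.
Then q* = (4/3)·12 = 16.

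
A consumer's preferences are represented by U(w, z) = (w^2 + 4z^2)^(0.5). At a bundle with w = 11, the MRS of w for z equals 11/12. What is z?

z = 3

For CES with ρ = 2, MRS = (1/4)·(z/w)^(-1).
Setting (1/4)·(z/11)^(-1) = 11/12 gives (z/11)^(-1) = 11/3, so z/11 = 3/11 and z = 3.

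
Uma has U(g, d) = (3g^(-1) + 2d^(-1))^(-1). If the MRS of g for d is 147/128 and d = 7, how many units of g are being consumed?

For CES with ρ = -1, MRS = (3/2)·(d/g)^2.
Setting (3/2)·(7/g)^2 = 147/128 gives (7/g)^2 = 49/64, so 7/g = 0.875 and g = 8.

g = 8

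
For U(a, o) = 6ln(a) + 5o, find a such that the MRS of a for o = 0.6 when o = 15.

a = 2

MU_a = 6/a, MU_o = 5.
MRS = 6/a ÷ 5.
MRS depends only on a: 1.2/a = 0.6 ⇒ a = 1.2/0.6 = 2.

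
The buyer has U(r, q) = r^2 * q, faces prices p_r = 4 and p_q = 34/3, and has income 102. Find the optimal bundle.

MU_r = 2·r·q and MU_q = r^2.
MRS = MU_r/MU_q = (2/1)·q/r.
Tangency: set MRS = p_r/p_q = 4/(34/3) = 6/17.
So (2/1)·q/r = 6/17, i.e. q = (3/17)·r.
Substitute into the budget 4·r + (34/3)·q = 102: 6·r = 102, so r* = 17.
Then q* = (3/17)·17 = 3.

r* = 17, q* = 3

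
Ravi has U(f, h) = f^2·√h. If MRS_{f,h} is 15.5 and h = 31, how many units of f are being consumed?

MU_f = 2·f·√h and MU_h = 0.5·f^2·h^(-0.5).
MRS = MU_f/MU_h = (4)·h/f.
Substitute h = 31: MRS = 124/f. Setting 124/f = 15.5 gives f = 124/15.5 = 8.

f = 8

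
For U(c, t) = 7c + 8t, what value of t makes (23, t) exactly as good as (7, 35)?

t = 21

U(7, 35) = 329.
Set U(23, t) = 329 and solve.
7·23 + 8t = 329 ⇒ 8t = 168 ⇒ t = 21.
Check: U(23, 21) = 329.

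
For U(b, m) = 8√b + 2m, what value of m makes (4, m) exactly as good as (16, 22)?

m = 30

U(16, 22) = 76.
Set U(4, m) = 76 and solve.
With b = 4: √4 = 2, so 2m = 76 − 8·2 = 60 and m = 30.
Check: U(4, 30) = 76.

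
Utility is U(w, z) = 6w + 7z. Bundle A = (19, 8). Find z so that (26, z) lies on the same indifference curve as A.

U(19, 8) = 170.
Set U(26, z) = 170 and solve.
6·26 + 7z = 170 ⇒ 7z = 14 ⇒ z = 2.
Check: U(26, 2) = 170.

z = 2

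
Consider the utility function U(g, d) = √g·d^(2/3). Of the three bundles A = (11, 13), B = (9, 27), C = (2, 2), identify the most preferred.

Bundle B

Evaluate utility at each bundle:
U(A) = 18.337.
U(B) = 27.000.
U(C) = 2.245.
Highest utility is B, so B ≻ A ≻ C.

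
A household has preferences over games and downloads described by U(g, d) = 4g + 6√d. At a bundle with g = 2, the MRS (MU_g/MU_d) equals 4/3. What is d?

d = 1

MU_g = 4, MU_d = 6/(2√d).
MRS = 4 ÷ (6/(2√d)).
MRS depends only on d: (4/3)·√d = 4/3 ⇒ √d = (4/3)/(4/3) = 1 ⇒ d = 1.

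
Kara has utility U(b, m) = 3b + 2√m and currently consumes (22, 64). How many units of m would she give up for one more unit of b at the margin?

MU_b = 3, MU_m = 2/(2√m).
MRS = 3 ÷ (2/(2√m)).
At (22, 64): MRS = 24.
The indifference curve has slope −24 at this bundle.

MRS = 24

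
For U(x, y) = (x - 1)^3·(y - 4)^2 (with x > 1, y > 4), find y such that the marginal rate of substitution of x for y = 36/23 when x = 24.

y = 28

MU_x = 3·(x−1)^2·(y−4)^2, MU_y = 2·(x−1)^3·(y−4).
MRS = (3/2)·(y−4)/(x−1).
Substitute x = 24: MRS = (y − 4)/(46/3). Setting this equal to 36/23 gives y − 4 = (36/23)·(46/3) = 24, so y = 28.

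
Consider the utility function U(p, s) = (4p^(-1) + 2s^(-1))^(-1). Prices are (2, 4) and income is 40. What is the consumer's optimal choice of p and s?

p* = 10, s* = 5

For CES with ρ = -1, MRS = (4/2)·(s/p)^2.
Tangency: set MRS = p_p/p_s = 2/4 = 0.5.
So (s/p)^2 = 0.25; taking the square root, s/p = 0.5, i.e. s = 0.5·p.
Substitute into the budget 2·p + 4·s = 40: 4·p = 40, so p* = 10 and s* = 0.5·10 = 5.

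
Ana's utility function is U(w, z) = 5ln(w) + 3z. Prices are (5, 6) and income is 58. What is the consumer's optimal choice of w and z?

w* = 2, z* = 8

MU_w = 5/w, MU_z = 3.
MRS = 5/w ÷ 3.
Tangency: set MRS = p_w/p_z = 5/6.
MRS depends only on w: (5/3)/w = 5/6 ⇒ w* = (5/3)/(5/6) = 2.
From the budget, 6·z = 58 − 5·2 = 48, so z* = 8.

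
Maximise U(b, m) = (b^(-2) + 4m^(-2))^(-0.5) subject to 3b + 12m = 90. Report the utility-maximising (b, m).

b* = 6, m* = 6

For CES with ρ = -2, MRS = (1/4)·(m/b)^3.
Tangency: set MRS = p_b/p_m = 3/12 = 0.25.
So (m/b)^3 = 1; taking the cube root, m/b = 1, i.e. m = b.
Substitute into the budget 3·b + 12·m = 90: 15·b = 90, so b* = 6 and m* = 6.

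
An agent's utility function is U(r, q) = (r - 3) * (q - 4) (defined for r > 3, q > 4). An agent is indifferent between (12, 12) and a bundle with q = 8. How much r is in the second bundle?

U(12, 12) = 72.
Set U(r, 8) = 72 and solve.
With q = 8: (8 − 4) = 4, so (r − 3) = 72/4 = 18.
So r = 3 + 18 = 21.
Check: U(21, 8) = 72.

r = 21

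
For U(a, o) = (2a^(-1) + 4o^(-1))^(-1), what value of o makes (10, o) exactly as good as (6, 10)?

U depends on (a, o) only through S = 2a^(-1) + 4o^(-1), so equal utility means equal S. At (6, 10): S = 11/15.
With a = 10: 2·10^(-1) = 0.2, so 4o^(-1) = 11/15 − 0.2 = 8/15, i.e. o^(-1) = 2/15.
Hence o = 1/(2/15) = 7.5.
Check: U(10, 7.5) = 1.3636.

o = 7.5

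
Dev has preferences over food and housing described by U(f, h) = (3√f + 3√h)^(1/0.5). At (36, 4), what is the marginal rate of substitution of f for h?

MRS = 1/3

For CES with ρ = 0.5, MRS = √(h/f).
At (36, 4): MRS = 1/3.
That is, one extra unit of f is worth 1/3 units of h at the margin.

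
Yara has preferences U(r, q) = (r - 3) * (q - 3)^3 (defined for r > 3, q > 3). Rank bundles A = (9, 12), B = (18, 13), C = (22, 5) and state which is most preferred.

Evaluate utility at each bundle:
U(A) = 4374.
U(B) = 15000.
U(C) = 152.
Highest utility is B, so B ≻ A ≻ C.

Bundle B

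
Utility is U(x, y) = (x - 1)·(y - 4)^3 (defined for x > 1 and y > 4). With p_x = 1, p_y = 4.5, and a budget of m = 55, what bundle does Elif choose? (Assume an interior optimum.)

MU_x = (y−4)^3, MU_y = 3·(x−1)·(y−4)^2.
MRS = (1/3)·(y−4)/(x−1).
Tangency: set MRS = p_x/p_y = 1/4.5 = 2/9.
So (1/3)·(y − 4)/(x − 1) = 2/9, i.e. (y − 4) = (2/3)·(x − 1).
Rewrite the budget in excess-of-subsistence terms: 1·(x − 1) + 4.5·(y − 4) = 55 − 1·1 − 4.5·4 = 36.
Substituting, 4·(x − 1) = 36, so x − 1 = 9 and x* = 10.
Then y − 4 = (2/3)·9 = 6, so y* = 10.

x* = 10, y* = 10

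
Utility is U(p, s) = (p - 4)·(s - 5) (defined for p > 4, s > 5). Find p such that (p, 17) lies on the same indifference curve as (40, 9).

U(40, 9) = 144.
Set U(p, 17) = 144 and solve.
With s = 17: (17 − 5) = 12, so (p − 4) = 144/12 = 12.
So p = 4 + 12 = 16.
Check: U(16, 17) = 144.

p = 16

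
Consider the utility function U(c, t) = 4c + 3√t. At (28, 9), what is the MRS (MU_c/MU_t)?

MU_c = 4, MU_t = 3/(2√t).
MRS = 4 ÷ (3/(2√t)).
At (28, 9): MRS = 8.
The indifference curve has slope −8 at this bundle.

MRS = 8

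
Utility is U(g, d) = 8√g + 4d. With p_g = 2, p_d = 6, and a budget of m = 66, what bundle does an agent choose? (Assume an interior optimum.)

MU_g = 8/(2√g), MU_d = 4.
MRS = 8/(2√g) ÷ 4.
Tangency: set MRS = p_g/p_d = 2/6 = 1/3.
MRS depends only on g: 1/√g = 1/3 ⇒ √g = 1/(1/3) = 3 ⇒ g* = 9.
From the budget, 6·d = 66 − 2·9 = 48, so d* = 8.

g* = 9, d* = 8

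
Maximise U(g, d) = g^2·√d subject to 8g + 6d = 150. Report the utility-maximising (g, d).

g* = 15, d* = 5

MU_g = 2·g·√d and MU_d = 0.5·g^2·d^(-0.5).
MRS = MU_g/MU_d = (4)·d/g.
Tangency: set MRS = p_g/p_d = 8/6 = 4/3.
So (4)·d/g = 4/3, i.e. d = (1/3)·g.
Substitute into the budget 8·g + 6·d = 150: 10·g = 150, so g* = 15.
Then d* = (1/3)·15 = 5.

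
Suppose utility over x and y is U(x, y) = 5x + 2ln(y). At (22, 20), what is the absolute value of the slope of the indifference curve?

MU_x = 5, MU_y = 2/y.
MRS = 5 ÷ (2/y).
At (22, 20): MRS = 50.
The indifference curve has slope −50 at this bundle.

MRS = 50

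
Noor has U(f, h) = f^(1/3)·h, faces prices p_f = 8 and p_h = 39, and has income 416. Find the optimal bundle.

f* = 13, h* = 8

MU_f = 1/3·f^(-2/3)·h and MU_h = f^(1/3).
MRS = MU_f/MU_h = (1/3)·h/f.
Tangency: set MRS = p_f/p_h = 8/39.
So (1/3)·h/f = 8/39, i.e. h = (8/13)·f.
Substitute into the budget 8·f + 39·h = 416: 32·f = 416, so f* = 13.
Then h* = (8/13)·13 = 8.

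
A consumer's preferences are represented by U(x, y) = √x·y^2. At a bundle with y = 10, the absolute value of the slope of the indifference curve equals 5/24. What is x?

x = 12

MU_x = 0.5·x^(-0.5)·y^2 and MU_y = 2·√x·y.
MRS = MU_x/MU_y = (0.25)·y/x.
Substitute y = 10: MRS = 2.5/x. Setting 2.5/x = 5/24 gives x = 2.5/(5/24) = 12.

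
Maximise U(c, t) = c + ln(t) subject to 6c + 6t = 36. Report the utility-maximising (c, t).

MU_c = 1, MU_t = 1/t.
MRS = 1 ÷ (1/t).
Tangency: set MRS = p_c/p_t = 6/6 = 1.
MRS depends only on t: t = 1 ⇒ t* = 1.
From the budget, 6·c = 36 − 6·1 = 30, so c* = 5.

c* = 5, t* = 1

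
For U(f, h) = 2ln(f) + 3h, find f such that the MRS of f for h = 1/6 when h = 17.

MU_f = 2/f, MU_h = 3.
MRS = 2/f ÷ 3.
MRS depends only on f: (2/3)/f = 1/6 ⇒ f = (2/3)/(1/6) = 4.

f = 4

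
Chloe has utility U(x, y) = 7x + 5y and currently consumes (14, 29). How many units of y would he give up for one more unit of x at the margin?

MRS = 1.4

MU_x = 7, MU_y = 5, so MRS = 7/5 = 1.4 at every bundle.
At (14, 29): MRS = 1.4.
The indifference curve has slope −1.4 at this bundle.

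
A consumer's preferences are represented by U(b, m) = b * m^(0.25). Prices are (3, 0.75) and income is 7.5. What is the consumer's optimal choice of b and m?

b* = 2, m* = 2

MU_b = m^(0.25) and MU_m = 0.25·b·m^(-0.75).
MRS = MU_b/MU_m = (4)·m/b.
Tangency: set MRS = p_b/p_m = 3/0.75 = 4.
So (4)·m/b = 4, i.e. m = b.
Substitute into the budget 3·b + 0.75·m = 7.5: 3.75·b = 7.5, so b* = 2.
Then m* = 2.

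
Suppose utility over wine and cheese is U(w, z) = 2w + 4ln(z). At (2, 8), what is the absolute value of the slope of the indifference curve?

MRS = 4

MU_w = 2, MU_z = 4/z.
MRS = 2 ÷ (4/z).
At (2, 8): MRS = 4.
So at (2, 8) the consumer would give up 4 units of z for one more unit of w.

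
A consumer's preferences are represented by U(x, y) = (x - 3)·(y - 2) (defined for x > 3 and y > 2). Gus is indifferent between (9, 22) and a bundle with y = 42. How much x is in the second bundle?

U(9, 22) = 120.
Set U(x, 42) = 120 and solve.
With y = 42: (42 − 2) = 40, so (x − 3) = 120/40 = 3.
So x = 3 + 3 = 6.
Check: U(6, 42) = 120.

x = 6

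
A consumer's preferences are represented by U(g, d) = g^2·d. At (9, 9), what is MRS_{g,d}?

MRS = 2

MU_g = 2·g·d and MU_d = g^2.
MRS = MU_g/MU_d = (2/1)·d/g.
At (9, 9): MRS = 2.
That is, one extra unit of g is worth 2 units of d at the margin.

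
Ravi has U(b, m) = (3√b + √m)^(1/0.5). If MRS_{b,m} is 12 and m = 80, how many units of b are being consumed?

For CES with ρ = 0.5, MRS = (3/1)·√(m/b).
Setting (3/1)·√(80/b) = 12 gives √(80/b) = 4, so 80/b = 16 and b = 5.

b = 5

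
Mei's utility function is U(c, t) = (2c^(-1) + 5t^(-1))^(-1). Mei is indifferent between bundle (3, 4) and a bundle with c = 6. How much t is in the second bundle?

t = 60/19

U depends on (c, t) only through S = 2c^(-1) + 5t^(-1), so equal utility means equal S. At (3, 4): S = 23/12.
With c = 6: 2·6^(-1) = 1/3, so 5t^(-1) = 23/12 − 1/3 = 19/12, i.e. t^(-1) = 19/60.
Hence t = 1/(19/60) = 60/19.
Check: U(6, 60/19) = 0.5217.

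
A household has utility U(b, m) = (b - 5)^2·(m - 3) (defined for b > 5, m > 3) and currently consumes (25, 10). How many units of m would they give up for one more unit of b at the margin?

MU_b = 2·(b−5)·(m−3), MU_m = (b−5)^2.
MRS = (2/1)·(m−3)/(b−5).
At (25, 10): MRS = 0.7.
So at (25, 10) the consumer would give up 0.7 units of m for one more unit of b.

MRS = 0.7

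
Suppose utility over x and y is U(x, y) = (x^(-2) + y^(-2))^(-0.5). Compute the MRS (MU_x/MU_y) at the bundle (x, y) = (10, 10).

MRS = 1

For CES with ρ = -2, MRS = (y/x)^3.
At (10, 10): MRS = 1.
So at (10, 10) the consumer would give up 1 units of y for one more unit of x.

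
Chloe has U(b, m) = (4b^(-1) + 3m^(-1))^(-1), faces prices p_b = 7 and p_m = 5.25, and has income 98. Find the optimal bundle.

For CES with ρ = -1, MRS = (4/3)·(m/b)^2.
Tangency: set MRS = p_b/p_m = 7/5.25 = 4/3.
So (m/b)^2 = 1; taking the square root, m/b = 1, i.e. m = b.
Substitute into the budget 7·b + 5.25·m = 98: 12.25·b = 98, so b* = 8 and m* = 8.

b* = 8, m* = 8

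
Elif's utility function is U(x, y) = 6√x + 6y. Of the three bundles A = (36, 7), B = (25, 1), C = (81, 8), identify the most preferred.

Bundle C

Evaluate utility at each bundle:
U(A) = 78.000.
U(B) = 36.000.
U(C) = 102.000.
Highest utility is C, so C ≻ A ≻ B.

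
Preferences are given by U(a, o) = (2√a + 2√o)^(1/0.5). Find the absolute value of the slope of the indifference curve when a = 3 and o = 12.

For CES with ρ = 0.5, MRS = √(o/a).
At (3, 12): MRS = 2.
That is, one extra unit of a is worth 2 units of o at the margin.

MRS = 2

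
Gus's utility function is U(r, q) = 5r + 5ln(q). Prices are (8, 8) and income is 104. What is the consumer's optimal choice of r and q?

r* = 12, q* = 1

MU_r = 5, MU_q = 5/q.
MRS = 5 ÷ (5/q).
Tangency: set MRS = p_r/p_q = 8/8 = 1.
MRS depends only on q: q = 1 ⇒ q* = 1.
From the budget, 8·r = 104 − 8·1 = 96, so r* = 12.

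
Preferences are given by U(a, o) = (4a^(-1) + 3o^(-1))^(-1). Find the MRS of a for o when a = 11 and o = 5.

MRS = 100/363

For CES with ρ = -1, MRS = (4/3)·(o/a)^2.
At (11, 5): MRS = 100/363.
The indifference curve has slope −100/363 at this bundle.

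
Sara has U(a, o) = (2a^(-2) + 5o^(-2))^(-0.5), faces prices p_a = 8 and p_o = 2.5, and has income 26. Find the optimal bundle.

a* = 2, o* = 4

For CES with ρ = -2, MRS = (2/5)·(o/a)^3.
Tangency: set MRS = p_a/p_o = 8/2.5 = 3.2.
So (o/a)^3 = 8; taking the cube root, o/a = 2, i.e. o = 2·a.
Substitute into the budget 8·a + 2.5·o = 26: 13·a = 26, so a* = 2 and o* = 2·2 = 4.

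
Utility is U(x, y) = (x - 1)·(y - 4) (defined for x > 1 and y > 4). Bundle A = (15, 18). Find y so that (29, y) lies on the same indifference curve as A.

y = 11

U(15, 18) = 196.
Set U(29, y) = 196 and solve.
With x = 29: (29 − 1) = 28, so (y − 4) = 196/28 = 7.
So y = 4 + 7 = 11.
Check: U(29, 11) = 196.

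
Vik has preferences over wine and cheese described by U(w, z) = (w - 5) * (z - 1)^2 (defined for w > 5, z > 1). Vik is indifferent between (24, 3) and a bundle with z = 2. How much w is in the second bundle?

w = 81

U(24, 3) = 76.
Set U(w, 2) = 76 and solve.
With z = 2: (2 − 1)^2 = 1, so (w − 5) = 76/1 = 76.
So w = 5 + 76 = 81.
Check: U(81, 2) = 76.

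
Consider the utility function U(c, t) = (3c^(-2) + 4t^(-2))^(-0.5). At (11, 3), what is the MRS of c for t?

For CES with ρ = -2, MRS = (3/4)·(t/c)^3.
At (11, 3): MRS = 81/5324.
That is, one extra unit of c is worth 81/5324 units of t at the margin.

MRS = 81/5324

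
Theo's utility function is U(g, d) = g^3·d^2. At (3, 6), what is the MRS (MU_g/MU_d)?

MRS = 3

MU_g = 3·g^2·d^2 and MU_d = 2·g^3·d.
MRS = MU_g/MU_d = (3/2)·d/g.
At (3, 6): MRS = 3.
That is, one extra unit of g is worth 3 units of d at the margin.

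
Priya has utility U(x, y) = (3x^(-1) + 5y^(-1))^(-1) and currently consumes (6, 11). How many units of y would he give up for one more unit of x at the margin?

For CES with ρ = -1, MRS = (3/5)·(y/x)^2.
At (6, 11): MRS = 121/60.
So at (6, 11) the consumer would give up 121/60 units of y for one more unit of x.

MRS = 121/60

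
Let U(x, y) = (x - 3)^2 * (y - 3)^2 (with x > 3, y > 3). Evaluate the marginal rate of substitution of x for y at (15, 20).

MRS = 17/12

MU_x = 2·(x−3)·(y−3)^2, MU_y = 2·(x−3)^2·(y−3).
MRS = (y−3)/(x−3).
At (15, 20): MRS = 17/12.
The indifference curve has slope −17/12 at this bundle.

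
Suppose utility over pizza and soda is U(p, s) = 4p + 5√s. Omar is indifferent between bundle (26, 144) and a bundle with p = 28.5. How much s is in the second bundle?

U(26, 144) = 164.
Set U(28.5, s) = 164 and solve.
With p = 28.5: 5√s = 164 − 4·28.5 = 50, so √s = 10 and s = 100.
Check: U(28.5, 100) = 164.

s = 100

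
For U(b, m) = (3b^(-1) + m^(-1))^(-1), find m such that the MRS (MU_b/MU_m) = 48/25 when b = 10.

m = 8

For CES with ρ = -1, MRS = (3/1)·(m/b)^2.
Setting (3/1)·(m/10)^2 = 48/25 gives (m/10)^2 = 16/25, so m/10 = 0.8 and m = 8.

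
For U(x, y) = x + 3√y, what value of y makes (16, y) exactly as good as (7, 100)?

U(7, 100) = 37.
Set U(16, y) = 37 and solve.
With x = 16: 3√y = 37 − 16 = 21, so √y = 7 and y = 49.
Check: U(16, 49) = 37.

y = 49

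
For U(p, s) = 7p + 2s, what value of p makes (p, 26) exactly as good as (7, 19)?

U(7, 19) = 87.
Set U(p, 26) = 87 and solve.
7p + 2·26 = 87 ⇒ 7p = 35 ⇒ p = 5.
Check: U(5, 26) = 87.

p = 5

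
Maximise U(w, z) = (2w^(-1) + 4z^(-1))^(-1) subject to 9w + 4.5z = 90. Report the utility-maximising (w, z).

w* = 5, z* = 10

For CES with ρ = -1, MRS = (2/4)·(z/w)^2.
Tangency: set MRS = p_w/p_z = 9/4.5 = 2.
So (z/w)^2 = 4; taking the square root, z/w = 2, i.e. z = 2·w.
Substitute into the budget 9·w + 4.5·z = 90: 18·w = 90, so w* = 5 and z* = 2·5 = 10.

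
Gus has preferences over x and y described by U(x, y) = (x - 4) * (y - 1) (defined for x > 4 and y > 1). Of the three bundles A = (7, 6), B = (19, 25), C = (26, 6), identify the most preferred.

Evaluate utility at each bundle:
U(A) = 15.
U(B) = 360.
U(C) = 110.
Highest utility is B, so B ≻ C ≻ A.

Bundle B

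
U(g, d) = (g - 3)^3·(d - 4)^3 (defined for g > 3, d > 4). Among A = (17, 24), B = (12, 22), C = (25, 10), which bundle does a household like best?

Evaluate utility at each bundle:
U(A) = 21952000.
U(B) = 4251528.
U(C) = 2299968.
Highest utility is A, so A ≻ B ≻ C.

Bundle A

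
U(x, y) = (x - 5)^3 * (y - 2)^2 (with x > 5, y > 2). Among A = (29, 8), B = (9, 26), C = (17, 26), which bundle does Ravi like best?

Bundle C

Evaluate utility at each bundle:
U(A) = 497664.
U(B) = 36864.
U(C) = 995328.
Highest utility is C, so C ≻ A ≻ B.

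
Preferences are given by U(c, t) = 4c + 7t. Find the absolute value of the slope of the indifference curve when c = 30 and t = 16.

MU_c = 4, MU_t = 7, so MRS = 4/7 at every bundle.
At (30, 16): MRS = 4/7.
The indifference curve has slope −4/7 at this bundle.

MRS = 4/7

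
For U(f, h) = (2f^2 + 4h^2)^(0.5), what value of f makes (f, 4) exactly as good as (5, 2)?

U depends on (f, h) only through S = 2f^2 + 4h^2, so equal utility means equal S. At (5, 2): S = 66.
With h = 4: 4·4^2 = 64, so 2f^2 = 66 − 64 = 2, i.e. f^2 = 1.
Hence f = √1 = 1.
Check: U(1, 4) = 8.124.

f = 1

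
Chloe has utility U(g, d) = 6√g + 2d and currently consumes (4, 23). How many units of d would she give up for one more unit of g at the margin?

MRS = 0.75

MU_g = 6/(2√g), MU_d = 2.
MRS = 6/(2√g) ÷ 2.
At (4, 23): MRS = 0.75.
So at (4, 23) the consumer would give up 0.75 units of d for one more unit of g.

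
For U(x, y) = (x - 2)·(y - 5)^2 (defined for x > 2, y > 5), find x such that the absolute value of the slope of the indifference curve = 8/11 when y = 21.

MU_x = (y−5)^2, MU_y = 2·(x−2)·(y−5).
MRS = (1/2)·(y−5)/(x−2).
Substitute y = 21: MRS = 8/(x − 2). Setting this equal to 8/11 gives x − 2 = 8/(8/11) = 11, so x = 13.

x = 13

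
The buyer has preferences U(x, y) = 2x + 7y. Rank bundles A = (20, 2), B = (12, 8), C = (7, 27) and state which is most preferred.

Bundle C

Evaluate utility at each bundle:
U(A) = 54.
U(B) = 80.
U(C) = 203.
Highest utility is C, so C ≻ B ≻ A.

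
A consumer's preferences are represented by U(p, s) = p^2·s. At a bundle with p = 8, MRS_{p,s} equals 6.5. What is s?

s = 26

MU_p = 2·p·s and MU_s = p^2.
MRS = MU_p/MU_s = (2/1)·s/p.
Substitute p = 8: MRS = s/4. Setting s/4 = 6.5 gives s = 6.5·4 = 26.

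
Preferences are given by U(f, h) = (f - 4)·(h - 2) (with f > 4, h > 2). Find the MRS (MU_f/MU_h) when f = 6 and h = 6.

MRS = 2

MU_f = (h−2), MU_h = (f−4).
MRS = (h−2)/(f−4).
At (6, 6): MRS = 2.
That is, one extra unit of f is worth 2 units of h at the margin.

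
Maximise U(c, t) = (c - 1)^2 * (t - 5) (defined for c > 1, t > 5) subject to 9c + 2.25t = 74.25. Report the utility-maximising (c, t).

c* = 5, t* = 13

MU_c = 2·(c−1)·(t−5), MU_t = (c−1)^2.
MRS = (2/1)·(t−5)/(c−1).
Tangency: set MRS = p_c/p_t = 9/2.25 = 4.
So (2/1)·(t − 5)/(c − 1) = 4, i.e. (t − 5) = 2·(c − 1).
Rewrite the budget in excess-of-subsistence terms: 9·(c − 1) + 2.25·(t − 5) = 74.25 − 9·1 − 2.25·5 = 54.
Substituting, 13.5·(c − 1) = 54, so c − 1 = 4 and c* = 5.
Then t − 5 = 2·4 = 8, so t* = 13.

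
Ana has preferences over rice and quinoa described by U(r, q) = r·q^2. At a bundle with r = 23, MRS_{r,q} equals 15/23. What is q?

q = 30

MU_r = q^2 and MU_q = 2·r·q.
MRS = MU_r/MU_q = (1/2)·q/r.
Substitute r = 23: MRS = q/46. Setting q/46 = 15/23 gives q = (15/23)·46 = 30.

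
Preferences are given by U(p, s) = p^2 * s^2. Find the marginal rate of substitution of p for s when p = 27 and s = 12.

MU_p = 2·p·s^2 and MU_s = 2·p^2·s.
MRS = MU_p/MU_s = s/p.
At (27, 12): MRS = 4/9.
The indifference curve has slope −4/9 at this bundle.

MRS = 4/9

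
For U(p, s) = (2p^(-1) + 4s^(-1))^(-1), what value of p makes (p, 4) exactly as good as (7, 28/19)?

U depends on (p, s) only through S = 2p^(-1) + 4s^(-1), so equal utility means equal S. At (7, 28/19): S = 3.
With s = 4: 4·4^(-1) = 1, so 2p^(-1) = 3 − 1 = 2, i.e. p^(-1) = 1.
Hence p = 1/1 = 1.
Check: U(1, 4) = 0.3333.

p = 1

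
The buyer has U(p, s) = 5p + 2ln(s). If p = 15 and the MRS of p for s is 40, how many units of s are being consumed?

s = 16

MU_p = 5, MU_s = 2/s.
MRS = 5 ÷ (2/s).
MRS depends only on s: 2.5·s = 40 ⇒ s = 40/2.5 = 16.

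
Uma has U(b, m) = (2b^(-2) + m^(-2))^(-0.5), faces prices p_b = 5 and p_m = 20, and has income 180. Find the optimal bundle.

b* = 12, m* = 6

For CES with ρ = -2, MRS = (2/1)·(m/b)^3.
Tangency: set MRS = p_b/p_m = 5/20 = 0.25.
So (m/b)^3 = 0.125; taking the cube root, m/b = 0.5, i.e. m = 0.5·b.
Substitute into the budget 5·b + 20·m = 180: 15·b = 180, so b* = 12 and m* = 0.5·12 = 6.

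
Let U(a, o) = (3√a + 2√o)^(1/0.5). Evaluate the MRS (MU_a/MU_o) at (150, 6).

MRS = 0.3

For CES with ρ = 0.5, MRS = (3/2)·√(o/a).
At (150, 6): MRS = 0.3.
So at (150, 6) the consumer would give up 0.3 units of o for one more unit of a.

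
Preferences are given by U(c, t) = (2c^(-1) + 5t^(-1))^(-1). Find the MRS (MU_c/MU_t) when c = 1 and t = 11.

MRS = 48.4

For CES with ρ = -1, MRS = (2/5)·(t/c)^2.
At (1, 11): MRS = 48.4.
That is, one extra unit of c is worth 48.4 units of t at the margin.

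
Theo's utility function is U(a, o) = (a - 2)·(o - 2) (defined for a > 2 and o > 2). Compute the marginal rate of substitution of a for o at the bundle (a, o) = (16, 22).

MU_a = (o−2), MU_o = (a−2).
MRS = (o−2)/(a−2).
At (16, 22): MRS = 10/7.
The indifference curve has slope −10/7 at this bundle.

MRS = 10/7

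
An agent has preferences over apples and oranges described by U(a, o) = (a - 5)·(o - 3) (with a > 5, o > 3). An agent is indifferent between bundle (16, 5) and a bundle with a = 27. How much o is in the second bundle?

U(16, 5) = 22.
Set U(27, o) = 22 and solve.
With a = 27: (27 − 5) = 22, so (o − 3) = 22/22 = 1.
So o = 3 + 1 = 4.
Check: U(27, 4) = 22.

o = 4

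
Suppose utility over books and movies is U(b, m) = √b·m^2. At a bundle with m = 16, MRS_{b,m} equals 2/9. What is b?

MU_b = 0.5·b^(-0.5)·m^2 and MU_m = 2·√b·m.
MRS = MU_b/MU_m = (0.25)·m/b.
Substitute m = 16: MRS = 4/b. Setting 4/b = 2/9 gives b = 4/(2/9) = 18.

b = 18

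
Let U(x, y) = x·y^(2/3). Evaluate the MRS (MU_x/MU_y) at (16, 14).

MU_x = y^(2/3) and MU_y = 2/3·x·y^(-1/3).
MRS = MU_x/MU_y = (1.5)·y/x.
At (16, 14): MRS = 21/16.
So at (16, 14) the consumer would give up 21/16 units of y for one more unit of x.

MRS = 21/16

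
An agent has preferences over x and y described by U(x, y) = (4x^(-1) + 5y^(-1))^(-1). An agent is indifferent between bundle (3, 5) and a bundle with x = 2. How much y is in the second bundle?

y = 15

U depends on (x, y) only through S = 4x^(-1) + 5y^(-1), so equal utility means equal S. At (3, 5): S = 7/3.
With x = 2: 4·2^(-1) = 2, so 5y^(-1) = 7/3 − 2 = 1/3, i.e. y^(-1) = 1/15.
Hence y = 1/(1/15) = 15.
Check: U(2, 15) = 0.4286.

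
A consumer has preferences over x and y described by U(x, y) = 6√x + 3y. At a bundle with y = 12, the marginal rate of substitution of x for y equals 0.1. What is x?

x = 100

MU_x = 6/(2√x), MU_y = 3.
MRS = 6/(2√x) ÷ 3.
MRS depends only on x: 1/√x = 0.1 ⇒ √x = 1/0.1 = 10 ⇒ x = 100.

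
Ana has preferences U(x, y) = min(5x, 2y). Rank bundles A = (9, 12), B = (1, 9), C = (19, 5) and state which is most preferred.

Bundle A

Evaluate utility at each bundle:
U(A) = 24.
U(B) = 5.
U(C) = 10.
Highest utility is A, so A ≻ C ≻ B.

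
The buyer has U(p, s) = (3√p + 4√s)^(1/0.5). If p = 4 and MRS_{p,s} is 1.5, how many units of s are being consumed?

s = 16

For CES with ρ = 0.5, MRS = (3/4)·√(s/p).
Setting (3/4)·√(s/4) = 1.5 gives √(s/4) = 2, so s/4 = 4 and s = 16.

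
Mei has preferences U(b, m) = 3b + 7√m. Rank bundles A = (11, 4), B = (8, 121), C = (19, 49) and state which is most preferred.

Bundle C

Evaluate utility at each bundle:
U(A) = 47.000.
U(B) = 101.000.
U(C) = 106.000.
Highest utility is C, so C ≻ B ≻ A.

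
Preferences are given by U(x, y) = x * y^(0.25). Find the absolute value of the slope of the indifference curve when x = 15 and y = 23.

MRS = 92/15

MU_x = y^(0.25) and MU_y = 0.25·x·y^(-0.75).
MRS = MU_x/MU_y = (4)·y/x.
At (15, 23): MRS = 92/15.
That is, one extra unit of x is worth 92/15 units of y at the margin.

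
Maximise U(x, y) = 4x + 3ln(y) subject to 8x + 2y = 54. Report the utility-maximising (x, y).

x* = 6, y* = 3

MU_x = 4, MU_y = 3/y.
MRS = 4 ÷ (3/y).
Tangency: set MRS = p_x/p_y = 8/2 = 4.
MRS depends only on y: (4/3)·y = 4 ⇒ y* = 4/(4/3) = 3.
From the budget, 8·x = 54 − 2·3 = 48, so x* = 6.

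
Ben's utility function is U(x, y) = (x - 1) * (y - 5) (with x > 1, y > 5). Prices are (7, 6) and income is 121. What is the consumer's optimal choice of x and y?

MU_x = (y−5), MU_y = (x−1).
MRS = (y−5)/(x−1).
Tangency: set MRS = p_x/p_y = 7/6.
So (y − 5)/(x − 1) = 7/6, i.e. (y − 5) = (7/6)·(x − 1).
Rewrite the budget in excess-of-subsistence terms: 7·(x − 1) + 6·(y − 5) = 121 − 7·1 − 6·5 = 84.
Substituting, 14·(x − 1) = 84, so x − 1 = 6 and x* = 7.
Then y − 5 = (7/6)·6 = 7, so y* = 12.

x* = 7, y* = 12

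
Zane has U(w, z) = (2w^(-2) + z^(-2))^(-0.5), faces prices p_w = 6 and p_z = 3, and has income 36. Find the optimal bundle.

For CES with ρ = -2, MRS = (2/1)·(z/w)^3.
Tangency: set MRS = p_w/p_z = 6/3 = 2.
So (z/w)^3 = 1; taking the cube root, z/w = 1, i.e. z = w.
Substitute into the budget 6·w + 3·z = 36: 9·w = 36, so w* = 4 and z* = 4.

w* = 4, z* = 4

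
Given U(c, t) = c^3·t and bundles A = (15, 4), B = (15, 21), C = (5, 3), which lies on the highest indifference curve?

Bundle B

Evaluate utility at each bundle:
U(A) = 13500.
U(B) = 70875.
U(C) = 375.
Highest utility is B, so B ≻ A ≻ C.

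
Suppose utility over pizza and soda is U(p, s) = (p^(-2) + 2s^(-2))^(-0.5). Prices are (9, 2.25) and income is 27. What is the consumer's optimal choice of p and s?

p* = 2, s* = 4

For CES with ρ = -2, MRS = (1/2)·(s/p)^3.
Tangency: set MRS = p_p/p_s = 9/2.25 = 4.
So (s/p)^3 = 8; taking the cube root, s/p = 2, i.e. s = 2·p.
Substitute into the budget 9·p + 2.25·s = 27: 13.5·p = 27, so p* = 2 and s* = 2·2 = 4.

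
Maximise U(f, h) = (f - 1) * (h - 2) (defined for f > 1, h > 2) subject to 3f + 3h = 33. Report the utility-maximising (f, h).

f* = 5, h* = 6

MU_f = (h−2), MU_h = (f−1).
MRS = (h−2)/(f−1).
Tangency: set MRS = p_f/p_h = 3/3 = 1.
So (h − 2)/(f − 1) = 1, i.e. (h − 2) = (f − 1).
Rewrite the budget in excess-of-subsistence terms: 3·(f − 1) + 3·(h − 2) = 33 − 3·1 − 3·2 = 24.
Substituting, 6·(f − 1) = 24, so f − 1 = 4 and f* = 5.
Then h − 2 = 4, so h* = 6.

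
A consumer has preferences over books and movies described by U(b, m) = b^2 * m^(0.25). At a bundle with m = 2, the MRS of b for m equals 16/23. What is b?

MU_b = 2·b·m^(0.25) and MU_m = 0.25·b^2·m^(-0.75).
MRS = MU_b/MU_m = (8)·m/b.
Substitute m = 2: MRS = 16/b. Setting 16/b = 16/23 gives b = 16/(16/23) = 23.

b = 23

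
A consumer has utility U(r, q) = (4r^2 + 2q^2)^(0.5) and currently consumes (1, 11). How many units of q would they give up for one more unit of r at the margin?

MRS = 2/11

For CES with ρ = 2, MRS = (4/2)·(q/r)^(-1).
At (1, 11): MRS = 2/11.
So at (1, 11) the consumer would give up 2/11 units of q for one more unit of r.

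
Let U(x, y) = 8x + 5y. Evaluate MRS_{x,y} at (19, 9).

MU_x = 8, MU_y = 5, so MRS = 8/5 = 1.6 at every bundle.
At (19, 9): MRS = 1.6.
That is, one extra unit of x is worth 1.6 units of y at the margin.

MRS = 1.6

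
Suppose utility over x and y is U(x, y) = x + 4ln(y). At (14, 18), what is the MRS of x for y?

MRS = 4.5

MU_x = 1, MU_y = 4/y.
MRS = 1 ÷ (4/y).
At (14, 18): MRS = 4.5.
So at (14, 18) the consumer would give up 4.5 units of y for one more unit of x.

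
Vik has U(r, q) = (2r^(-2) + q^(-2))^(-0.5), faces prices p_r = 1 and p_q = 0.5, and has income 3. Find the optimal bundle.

For CES with ρ = -2, MRS = (2/1)·(q/r)^3.
Tangency: set MRS = p_r/p_q = 1/0.5 = 2.
So (q/r)^3 = 1; taking the cube root, q/r = 1, i.e. q = r.
Substitute into the budget 1·r + 0.5·q = 3: 1.5·r = 3, so r* = 2 and q* = 2.

r* = 2, q* = 2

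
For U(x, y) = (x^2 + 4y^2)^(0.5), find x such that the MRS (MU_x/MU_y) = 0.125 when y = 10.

x = 5

For CES with ρ = 2, MRS = (1/4)·(y/x)^(-1).
Setting (1/4)·(10/x)^(-1) = 0.125 gives (10/x)^(-1) = 0.5, so 10/x = 2 and x = 5.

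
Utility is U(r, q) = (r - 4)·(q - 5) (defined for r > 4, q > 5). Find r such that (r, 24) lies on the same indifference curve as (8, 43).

r = 12

U(8, 43) = 152.
Set U(r, 24) = 152 and solve.
With q = 24: (24 − 5) = 19, so (r − 4) = 152/19 = 8.
So r = 4 + 8 = 12.
Check: U(12, 24) = 152.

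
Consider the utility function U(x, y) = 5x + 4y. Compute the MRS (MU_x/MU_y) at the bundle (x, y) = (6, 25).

MRS = 1.25

MU_x = 5, MU_y = 4, so MRS = 5/4 = 1.25 at every bundle.
At (6, 25): MRS = 1.25.
That is, one extra unit of x is worth 1.25 units of y at the margin.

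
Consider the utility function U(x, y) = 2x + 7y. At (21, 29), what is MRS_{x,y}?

MU_x = 2, MU_y = 7, so MRS = 2/7 at every bundle.
At (21, 29): MRS = 2/7.
So at (21, 29) the consumer would give up 2/7 units of y for one more unit of x.

MRS = 2/7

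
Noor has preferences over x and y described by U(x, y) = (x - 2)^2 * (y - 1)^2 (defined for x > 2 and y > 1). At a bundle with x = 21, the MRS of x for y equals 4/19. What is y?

MU_x = 2·(x−2)·(y−1)^2, MU_y = 2·(x−2)^2·(y−1).
MRS = (y−1)/(x−2).
Substitute x = 21: MRS = (y − 1)/19. Setting this equal to 4/19 gives y − 1 = (4/19)·19 = 4, so y = 5.

y = 5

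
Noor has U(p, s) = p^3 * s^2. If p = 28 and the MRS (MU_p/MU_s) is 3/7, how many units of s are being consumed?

MU_p = 3·p^2·s^2 and MU_s = 2·p^3·s.
MRS = MU_p/MU_s = (3/2)·s/p.
Substitute p = 28: MRS = s/(56/3). Setting s/(56/3) = 3/7 gives s = (3/7)·(56/3) = 8.

s = 8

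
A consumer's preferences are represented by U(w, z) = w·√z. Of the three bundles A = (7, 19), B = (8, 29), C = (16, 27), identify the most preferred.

Evaluate utility at each bundle:
U(A) = 30.512.
U(B) = 43.081.
U(C) = 83.138.
Highest utility is C, so C ≻ B ≻ A.

Bundle C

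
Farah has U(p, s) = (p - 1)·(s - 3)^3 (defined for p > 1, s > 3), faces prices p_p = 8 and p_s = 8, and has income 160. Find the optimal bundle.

p* = 5, s* = 15

MU_p = (s−3)^3, MU_s = 3·(p−1)·(s−3)^2.
MRS = (1/3)·(s−3)/(p−1).
Tangency: set MRS = p_p/p_s = 8/8 = 1.
So (1/3)·(s − 3)/(p − 1) = 1, i.e. (s − 3) = 3·(p − 1).
Rewrite the budget in excess-of-subsistence terms: 8·(p − 1) + 8·(s − 3) = 160 − 8·1 − 8·3 = 128.
Substituting, 32·(p − 1) = 128, so p − 1 = 4 and p* = 5.
Then s − 3 = 3·4 = 12, so s* = 15.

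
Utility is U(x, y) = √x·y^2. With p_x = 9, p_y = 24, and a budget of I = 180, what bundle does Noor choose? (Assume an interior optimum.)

x* = 4, y* = 6

MU_x = 0.5·x^(-0.5)·y^2 and MU_y = 2·√x·y.
MRS = MU_x/MU_y = (0.25)·y/x.
Tangency: set MRS = p_x/p_y = 9/24 = 0.375.
So (0.25)·y/x = 0.375, i.e. y = 1.5·x.
Substitute into the budget 9·x + 24·y = 180: 45·x = 180, so x* = 4.
Then y* = 1.5·4 = 6.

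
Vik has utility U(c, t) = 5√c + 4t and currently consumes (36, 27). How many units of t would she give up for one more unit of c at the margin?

MRS = 5/48

MU_c = 5/(2√c), MU_t = 4.
MRS = 5/(2√c) ÷ 4.
At (36, 27): MRS = 5/48.
So at (36, 27) the consumer would give up 5/48 units of t for one more unit of c.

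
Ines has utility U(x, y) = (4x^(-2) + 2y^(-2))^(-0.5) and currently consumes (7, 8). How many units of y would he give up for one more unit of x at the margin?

For CES with ρ = -2, MRS = (4/2)·(y/x)^3.
At (7, 8): MRS = 1024/343.
The indifference curve has slope −1024/343 at this bundle.

MRS = 1024/343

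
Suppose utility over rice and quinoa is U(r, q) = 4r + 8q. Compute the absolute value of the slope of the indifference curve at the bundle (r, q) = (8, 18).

MU_r = 4, MU_q = 8, so MRS = 4/8 = 0.5 at every bundle.
At (8, 18): MRS = 0.5.
The indifference curve has slope −0.5 at this bundle.

MRS = 0.5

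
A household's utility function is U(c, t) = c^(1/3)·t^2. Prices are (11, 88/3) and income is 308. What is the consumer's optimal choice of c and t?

MU_c = 1/3·c^(-2/3)·t^2 and MU_t = 2·c^(1/3)·t.
MRS = MU_c/MU_t = (1/6)·t/c.
Tangency: set MRS = p_c/p_t = 11/(88/3) = 0.375.
So (1/6)·t/c = 0.375, i.e. t = 2.25·c.
Substitute into the budget 11·c + (88/3)·t = 308: 77·c = 308, so c* = 4.
Then t* = 2.25·4 = 9.

c* = 4, t* = 9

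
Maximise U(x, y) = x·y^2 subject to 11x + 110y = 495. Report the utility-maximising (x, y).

x* = 15, y* = 3

MU_x = y^2 and MU_y = 2·x·y.
MRS = MU_x/MU_y = (1/2)·y/x.
Tangency: set MRS = p_x/p_y = 11/110 = 0.1.
So (1/2)·y/x = 0.1, i.e. y = 0.2·x.
Substitute into the budget 11·x + 110·y = 495: 33·x = 495, so x* = 15.
Then y* = 0.2·15 = 3.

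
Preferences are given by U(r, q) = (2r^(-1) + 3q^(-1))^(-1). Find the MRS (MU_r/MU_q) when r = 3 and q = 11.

MRS = 242/27

For CES with ρ = -1, MRS = (2/3)·(q/r)^2.
At (3, 11): MRS = 242/27.
That is, one extra unit of r is worth 242/27 units of q at the margin.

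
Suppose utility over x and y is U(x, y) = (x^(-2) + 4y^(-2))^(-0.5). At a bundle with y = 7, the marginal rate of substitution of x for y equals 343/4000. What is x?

For CES with ρ = -2, MRS = (1/4)·(y/x)^3.
Setting (1/4)·(7/x)^3 = 343/4000 gives (7/x)^3 = 343/1000, so 7/x = 0.7 and x = 10.

x = 10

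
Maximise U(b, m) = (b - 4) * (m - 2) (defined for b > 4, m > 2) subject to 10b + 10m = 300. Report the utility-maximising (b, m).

MU_b = (m−2), MU_m = (b−4).
MRS = (m−2)/(b−4).
Tangency: set MRS = p_b/p_m = 10/10 = 1.
So (m − 2)/(b − 4) = 1, i.e. (m − 2) = (b − 4).
Rewrite the budget in excess-of-subsistence terms: 10·(b − 4) + 10·(m − 2) = 300 − 10·4 − 10·2 = 240.
Substituting, 20·(b − 4) = 240, so b − 4 = 12 and b* = 16.
Then m − 2 = 12, so m* = 14.

b* = 16, m* = 14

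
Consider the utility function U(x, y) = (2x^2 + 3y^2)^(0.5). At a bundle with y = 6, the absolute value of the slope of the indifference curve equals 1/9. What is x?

For CES with ρ = 2, MRS = (2/3)·(y/x)^(-1).
Setting (2/3)·(6/x)^(-1) = 1/9 gives (6/x)^(-1) = 1/6, so 6/x = 6 and x = 1.

x = 1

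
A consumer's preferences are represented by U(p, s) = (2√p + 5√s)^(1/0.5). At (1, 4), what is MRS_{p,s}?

For CES with ρ = 0.5, MRS = (2/5)·√(s/p).
At (1, 4): MRS = 0.8.
So at (1, 4) the consumer would give up 0.8 units of s for one more unit of p.

MRS = 0.8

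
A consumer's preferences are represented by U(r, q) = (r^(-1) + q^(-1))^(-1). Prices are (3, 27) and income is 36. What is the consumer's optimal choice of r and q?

For CES with ρ = -1, MRS = (q/r)^2.
Tangency: set MRS = p_r/p_q = 3/27 = 1/9.
So (q/r)^2 = 1/9; taking the square root, q/r = 1/3, i.e. q = (1/3)·r.
Substitute into the budget 3·r + 27·q = 36: 12·r = 36, so r* = 3 and q* = (1/3)·3 = 1.

r* = 3, q* = 1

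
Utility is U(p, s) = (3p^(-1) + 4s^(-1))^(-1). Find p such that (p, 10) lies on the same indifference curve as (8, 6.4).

p = 5

U depends on (p, s) only through S = 3p^(-1) + 4s^(-1), so equal utility means equal S. At (8, 6.4): S = 1.
With s = 10: 4·10^(-1) = 0.4, so 3p^(-1) = 1 − 0.4 = 0.6, i.e. p^(-1) = 0.2.
Hence p = 1/0.2 = 5.
Check: U(5, 10) = 1.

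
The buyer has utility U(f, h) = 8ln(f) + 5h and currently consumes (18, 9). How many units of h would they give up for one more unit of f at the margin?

MRS = 4/45

MU_f = 8/f, MU_h = 5.
MRS = 8/f ÷ 5.
At (18, 9): MRS = 4/45.
The indifference curve has slope −4/45 at this bundle.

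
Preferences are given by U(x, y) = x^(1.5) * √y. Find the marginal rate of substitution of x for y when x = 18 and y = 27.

MRS = 4.5

MU_x = 1.5·√x·√y and MU_y = 0.5·x^(1.5)·y^(-0.5).
MRS = MU_x/MU_y = (3)·y/x.
At (18, 27): MRS = 4.5.
So at (18, 27) the consumer would give up 4.5 units of y for one more unit of x.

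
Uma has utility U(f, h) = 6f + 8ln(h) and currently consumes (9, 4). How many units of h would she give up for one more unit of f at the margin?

MRS = 3

MU_f = 6, MU_h = 8/h.
MRS = 6 ÷ (8/h).
At (9, 4): MRS = 3.
The indifference curve has slope −3 at this bundle.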